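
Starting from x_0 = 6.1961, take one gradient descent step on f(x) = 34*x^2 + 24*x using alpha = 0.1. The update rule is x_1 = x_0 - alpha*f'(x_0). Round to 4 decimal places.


We compute the gradient at x_0 and apply the update.
f'(x) = 68*x + 24
f'(6.1961) = 68*6.1961 + 24 = 445.3348
x_1 = 6.1961 - 0.1*445.3348 = -38.3374


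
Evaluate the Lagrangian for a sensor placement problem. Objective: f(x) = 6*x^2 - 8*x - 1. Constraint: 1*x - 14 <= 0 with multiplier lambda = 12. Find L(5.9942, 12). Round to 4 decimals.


Step 1: Evaluate f(x).
f(5.9942) = 6*5.9942^2 - 8*5.9942 - 1 = 166.629
Step 2: Evaluate g(x).
g(5.9942) = 1*5.9942 - 14 = -8.0058
Step 3: Compute Lagrangian.
L = 166.629 + 12*-8.0058 = 70.5594


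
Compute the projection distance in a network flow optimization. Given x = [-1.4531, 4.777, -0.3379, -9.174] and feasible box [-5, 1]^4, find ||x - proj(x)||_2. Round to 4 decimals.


Project each component onto [-5, 1].
clip(-1.4531) = -1.4531, clip(4.777) = 1.0, clip(-0.3379) = -0.3379, clip(-9.174) = -5.0
Projection = [-1.4531, 1.0, -0.3379, -5.0]
Squared diffs: [0.0, 14.2657, 0.0, 17.4223]
Distance = sqrt(31.688) = 5.6292


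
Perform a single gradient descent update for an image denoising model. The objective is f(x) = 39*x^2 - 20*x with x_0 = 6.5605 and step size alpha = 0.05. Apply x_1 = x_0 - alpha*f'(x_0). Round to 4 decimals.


We compute the gradient at x_0 and apply the update.
f'(x) = 78*x - 20
f'(6.5605) = 78*6.5605 - 20 = 491.719
x_1 = 6.5605 - 0.05*491.719 = -18.0255


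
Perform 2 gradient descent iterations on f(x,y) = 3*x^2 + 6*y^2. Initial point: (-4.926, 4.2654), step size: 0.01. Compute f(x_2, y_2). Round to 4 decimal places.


Gradient descent on f(x,y) = 3*x^2 + 6*y^2.
Starting point: (-4.926, 4.2654), alpha = 0.01
Step 1: grad_x = 2*3*-4.926 = -29.556, grad_y = 2*6*4.2654 = 51.1848
  x_1 = -4.926 - 0.01*-29.556 = -4.6304
  y_1 = 4.2654 - 0.01*51.1848 = 3.7536
Step 2: grad_x = 2*3*-4.6304 = -27.7826, grad_y = 2*6*3.7536 = 45.0426
  x_2 = -4.6304 - 0.01*-27.7826 = -4.3526
  y_2 = 3.7536 - 0.01*45.0426 = 3.3031
f(-4.3526, 3.3031) = 3*(-4.3526)^2 + 6*3.3031^2 = 122.2996


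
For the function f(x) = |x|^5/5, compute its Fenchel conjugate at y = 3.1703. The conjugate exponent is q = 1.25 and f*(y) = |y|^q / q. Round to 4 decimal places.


The conjugate exponent q satisfies 1/p + 1/q = 1.
p = 5, so q = 5/(5 - 1) = 1.25
|y|^q = 3.1703^1.25 = 4.2303
f*(3.1703) = 4.2303 / 1.25 = 3.3843


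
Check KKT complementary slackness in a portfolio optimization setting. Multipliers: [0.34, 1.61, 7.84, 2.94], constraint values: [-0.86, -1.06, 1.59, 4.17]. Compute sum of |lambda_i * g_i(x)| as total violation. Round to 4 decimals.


KKT complementary slackness check:
lambda_1 * g_1 = 0.34 * -0.86 = -0.2924
lambda_2 * g_2 = 1.61 * -1.06 = -1.7066
lambda_3 * g_3 = 7.84 * 1.59 = 12.4656
lambda_4 * g_4 = 2.94 * 4.17 = 12.2598
Total violation = 0.2924 + 1.7066 + 12.4656 + 12.2598 = 26.7244


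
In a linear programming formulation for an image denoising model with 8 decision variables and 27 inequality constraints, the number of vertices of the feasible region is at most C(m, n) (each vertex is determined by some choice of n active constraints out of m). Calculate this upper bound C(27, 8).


Each vertex corresponds to some choice of n active constraints out of m, so the number of vertices is at most C(m, n) = m! / (n!(m-n)!).
m = 27, n = 8
Numerator: 27 * 26 * 25 * 24 * 23 * 22 * 21 * 20
Denominator: 8! = 40320
C(27, 8) = 2220075


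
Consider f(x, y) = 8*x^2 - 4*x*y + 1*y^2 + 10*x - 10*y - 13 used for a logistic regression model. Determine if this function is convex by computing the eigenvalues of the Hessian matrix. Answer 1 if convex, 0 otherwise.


The Hessian of f(x,y) = 8*x^2 - 4*x*y + 1*y^2 + 10*x - 10*y - 13 is:
H = [[16, -4], [-4, 2]]
Trace = 16 + 2 = 18
Determinant = 16*2 - (-4)^2 = 16
Discriminant = (18)^2 - 4*16 = 260.0
Eigenvalues: lambda_1 = 0.9377, lambda_2 = 17.0623
The function is convex.

1


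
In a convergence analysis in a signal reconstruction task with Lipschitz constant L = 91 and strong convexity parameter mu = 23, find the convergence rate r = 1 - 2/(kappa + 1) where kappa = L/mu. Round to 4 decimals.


Step 1: Compute the condition number.
kappa = L/mu = 91/23 = 3.9565
Step 2: Compute the convergence rate.
r = 1 - 2/(kappa + 1) = 1 - 2*mu/(L + mu) = (L - mu)/(L + mu) = 68/114 = 0.5965


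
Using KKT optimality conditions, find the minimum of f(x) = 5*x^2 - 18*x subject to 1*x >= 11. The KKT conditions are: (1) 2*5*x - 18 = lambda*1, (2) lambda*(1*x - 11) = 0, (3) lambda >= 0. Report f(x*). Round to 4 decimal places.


Step 1: Try lambda = 0 (constraint inactive).
x_unc = 18/(2*5) = 1.8
Check: 1*1.8 = 1.8 < 11 -- violated!
Step 2: Constraint must be active: 1*x = 11
x* = 11/1 = 11.0
lambda = (2*5*11.0 - 18)/1 = 92.0
Step 3: Compute optimal value.
f(x*) = 5*11.0^2 - 18*11.0 = 407.0


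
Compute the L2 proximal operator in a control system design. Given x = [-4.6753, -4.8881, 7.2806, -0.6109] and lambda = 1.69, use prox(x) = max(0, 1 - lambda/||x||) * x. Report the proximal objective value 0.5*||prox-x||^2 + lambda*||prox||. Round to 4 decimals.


Step 1: Compute ||x||.
||x|| = 9.9565
Step 2: Compute scaling factor.
scale = max(0, 1 - 1.69/9.9565) = 0.8303
Step 3: prox(x) = [-3.8817, -4.0584, 6.0448, -0.5072]
||prox(x)|| = 8.2665
Step 4: Proximal objective.
0.5*||prox-x||^2 = 1.4281
lambda*||prox|| = 13.9704
Total = 15.3985


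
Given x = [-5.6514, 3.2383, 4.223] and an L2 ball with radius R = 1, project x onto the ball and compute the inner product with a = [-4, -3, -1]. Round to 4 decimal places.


Step 1: Compute ||x|| (intermediates to 6 decimals).
||x|| = sqrt((-5.6514)^2 + 3.2383^2 + 4.223^2) = 7.762644
Step 2: Project.
Since ||x|| > R, scale = R/||x|| = 1/7.762644 = 0.128822, proj(x) = scale * x
proj(x) = [-0.728025, 0.417164, 0.544015]
Step 3: Dot product.
a^T * proj(x) = -4*(-0.728025) - 3*0.417164 - 1*0.544015 = 1.1166


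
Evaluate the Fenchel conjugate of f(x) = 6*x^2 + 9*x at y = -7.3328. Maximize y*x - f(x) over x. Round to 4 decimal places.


f*(y) = sup_x {y*x - a*x^2 - b*x} = sup_x {(y-b)*x - a*x^2}
FOC: (y - b) - 2a*x = 0 => x* = (y - b)/(2a)
x* = (-7.3328 - 9)/(2*6) = -1.3611
f*(-7.3328) = (y-b)^2/(4a) = (-7.3328 - 9)^2/(4*6)
= 266.7604/24 = 11.115


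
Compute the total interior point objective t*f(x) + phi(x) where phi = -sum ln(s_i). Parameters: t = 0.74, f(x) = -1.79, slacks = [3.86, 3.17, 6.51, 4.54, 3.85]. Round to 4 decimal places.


Step 1: Compute log-barrier.
ln values: [1.3507, 1.1537, 1.8733, 1.5129, 1.3481]
phi = -(1.3507 + 1.1537 + 1.8733 + 1.5129 + 1.3481) = -7.2387
Step 2: Compute augmented objective.
t*f(x) = 0.74*-1.79 = -1.3246
Total = -1.3246 - 7.2387 = -8.5633


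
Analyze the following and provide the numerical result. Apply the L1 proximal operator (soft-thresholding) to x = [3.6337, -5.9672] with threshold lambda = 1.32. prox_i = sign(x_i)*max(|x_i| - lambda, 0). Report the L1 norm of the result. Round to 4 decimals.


Soft-thresholding with lambda = 1.32:
prox(3.6337) = sign(3.6337)*max(|3.6337| - 1.32, 0) = 2.3137
prox(-5.9672) = sign(-5.9672)*max(|-5.9672| - 1.32, 0) = -4.6472
prox(x) = [2.3137, -4.6472]
||prox(x)||_1 = 2.3137 + 4.6472 = 6.9609


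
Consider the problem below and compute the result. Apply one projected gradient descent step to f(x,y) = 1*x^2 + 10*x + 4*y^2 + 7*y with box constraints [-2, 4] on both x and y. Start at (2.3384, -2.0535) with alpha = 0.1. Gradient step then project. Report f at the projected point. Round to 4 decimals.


Step 1: Compute gradient at (2.3384, -2.0535).
grad_x = 2*1*2.3384 + 10 = 14.6768
grad_y = 2*4*-2.0535 + 7 = -9.428
Step 2: Gradient step.
x_raw = 2.3384 - 0.1*14.6768 = 0.8707
y_raw = -2.0535 - 0.1*-9.428 = -1.1107
Step 3: Project onto [-2, 4].
x_proj = clip(0.8707) = 0.8707
y_proj = clip(-1.1107) = -1.1107
Step 4: Evaluate f.
f(0.8707, -1.1107) = 6.6251


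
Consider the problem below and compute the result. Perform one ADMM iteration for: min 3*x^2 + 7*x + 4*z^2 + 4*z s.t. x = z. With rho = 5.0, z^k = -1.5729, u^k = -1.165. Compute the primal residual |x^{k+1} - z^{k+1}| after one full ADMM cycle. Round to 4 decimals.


ADMM iteration with rho = 5.0, z^k = -1.5729, u^k = -1.165
Step 1: x-update.
Minimize 3*x^2 + 7*x + (5.0/2)*(x + 1.5729 - 1.165)^2
FOC: (2*3 + 5.0)*x = -7 + 5.0*(-1.5729 + 1.165)
x^{k+1} = -0.8218
Step 2: z-update.
Minimize 4*z^2 + 4*z + (5.0/2)*(-0.8218 - z - 1.165)^2
FOC: (2*4 + 5.0)*z = -4 + 5.0*(-0.8218 - 1.165)
z^{k+1} = -1.0718
Step 3: u-update.
u^{k+1} = -1.165 - 0.8218 + 1.0718 = -0.9149
Step 4: Primal residual = |-0.8218 + 1.0718| = 0.2501


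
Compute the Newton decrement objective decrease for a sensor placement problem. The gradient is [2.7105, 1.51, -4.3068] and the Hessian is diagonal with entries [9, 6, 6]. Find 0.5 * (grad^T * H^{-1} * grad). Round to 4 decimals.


Step 1: H is diagonal, so H^(-1) * g = [0.3012, 0.2517, -0.7178].
Step 2: g^T H^(-1) g = sum_i g_i^2 / H_ii
  = (2.7105)^2/9 + (1.51)^2/6 + (-4.3068)^2/6
  = 0.8163 + 0.38 + 3.0914 = 4.2877
Step 3: Objective decrease = 0.5 * g^T H^(-1) g = 2.1439


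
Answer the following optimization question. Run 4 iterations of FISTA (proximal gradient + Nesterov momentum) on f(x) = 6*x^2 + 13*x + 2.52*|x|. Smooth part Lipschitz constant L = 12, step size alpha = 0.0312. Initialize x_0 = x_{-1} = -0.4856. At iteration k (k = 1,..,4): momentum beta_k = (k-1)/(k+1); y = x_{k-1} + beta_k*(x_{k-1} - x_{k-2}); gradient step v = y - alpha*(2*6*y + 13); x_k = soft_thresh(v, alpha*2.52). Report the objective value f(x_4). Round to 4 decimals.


FISTA on f(x) = 6*x^2 + 13*x + 2.52*|x|
L = 12, alpha = 0.0312
Iteration 1: beta = 0.0, y = -0.4856 + 0.0*(-0.4856 + 0.4856) = -0.4856
  grad(y) = 7.1728, v = y - alpha*grad = -0.7094
  prox(v) = soft_thresh(-0.7094, 0.0786) = -0.6308
Iteration 2: beta = 0.3333, y = -0.6308 + 0.3333*(-0.6308 + 0.4856) = -0.6792
  grad(y) = 4.8501, v = y - alpha*grad = -0.8305
  prox(v) = soft_thresh(-0.8305, 0.0786) = -0.7519
Iteration 3: beta = 0.5, y = -0.7519 + 0.5*(-0.7519 + 0.6308) = -0.8124
  grad(y) = 3.2512, v = y - alpha*grad = -0.9138
  prox(v) = soft_thresh(-0.9138, 0.0786) = -0.8352
Iteration 4: beta = 0.6, y = -0.8352 + 0.6*(-0.8352 + 0.7519) = -0.8852
  grad(y) = 2.3773, v = y - alpha*grad = -0.9594
  prox(v) = soft_thresh(-0.9594, 0.0786) = -0.8808
f(x_4) = 6*(-0.8808)^2 + 13*(-0.8808) + 2.52*|-0.8808| = -4.5759


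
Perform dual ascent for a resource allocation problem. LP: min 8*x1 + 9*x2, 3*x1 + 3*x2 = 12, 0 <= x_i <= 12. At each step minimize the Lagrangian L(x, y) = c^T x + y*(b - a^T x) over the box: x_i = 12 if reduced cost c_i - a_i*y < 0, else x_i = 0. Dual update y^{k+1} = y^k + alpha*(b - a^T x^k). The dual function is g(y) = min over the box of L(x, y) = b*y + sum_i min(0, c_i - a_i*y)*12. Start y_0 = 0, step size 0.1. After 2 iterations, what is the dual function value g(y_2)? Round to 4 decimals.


Dual ascent for LP: min 8*x1 + 9*x2, 3*x1 + 3*x2 = 12, 0 <= x_i <= 12
Step 1: y^k = 0.0, reduced costs: (8.0, 9.0)
  x^k = (0.0, 0.0), subgradient = b - a^T x = 12.0
  y^{k+1} = 0.0 + 0.1*12.0 = 1.2
Step 2: y^k = 1.2, reduced costs: (4.4, 5.4)
  x^k = (0.0, 0.0), subgradient = b - a^T x = 12.0
  y^{k+1} = 1.2 + 0.1*12.0 = 2.4
Dual objective at y_2 = 2.4: reduced costs (0.8, 1.8), box minimizer x = (0.0, 0.0)
g(y_2) = b*y + (c1 - a1*y)*x1 + (c2 - a2*y)*x2 = 12*2.4 + 0.8*0.0 + 1.8*0.0 = 28.8 + 0.0 + 0.0 = 28.8


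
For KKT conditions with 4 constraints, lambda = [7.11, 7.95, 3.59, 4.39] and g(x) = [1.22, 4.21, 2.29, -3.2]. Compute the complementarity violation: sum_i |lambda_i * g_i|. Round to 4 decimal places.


KKT complementary slackness check:
lambda_1 * g_1 = 7.11 * 1.22 = 8.6742
lambda_2 * g_2 = 7.95 * 4.21 = 33.4695
lambda_3 * g_3 = 3.59 * 2.29 = 8.2211
lambda_4 * g_4 = 4.39 * -3.2 = -14.048
Total violation = 8.6742 + 33.4695 + 8.2211 + 14.048 = 64.4128


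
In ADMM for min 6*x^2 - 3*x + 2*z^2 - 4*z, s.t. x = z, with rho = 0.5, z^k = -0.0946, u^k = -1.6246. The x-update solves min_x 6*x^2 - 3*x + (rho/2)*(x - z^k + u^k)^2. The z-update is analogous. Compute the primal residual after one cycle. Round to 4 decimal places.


ADMM iteration with rho = 0.5, z^k = -0.0946, u^k = -1.6246
Step 1: x-update.
Minimize 6*x^2 - 3*x + (0.5/2)*(x + 0.0946 - 1.6246)^2
FOC: (2*6 + 0.5)*x = 3 + 0.5*(-0.0946 + 1.6246)
x^{k+1} = 0.3012
Step 2: z-update.
Minimize 2*z^2 - 4*z + (0.5/2)*(0.3012 - z - 1.6246)^2
FOC: (2*2 + 0.5)*z = 4 + 0.5*(0.3012 - 1.6246)
z^{k+1} = 0.7418
Step 3: u-update.
u^{k+1} = -1.6246 + 0.3012 - 0.7418 = -2.0652
Step 4: Primal residual = |0.3012 - 0.7418| = 0.4406


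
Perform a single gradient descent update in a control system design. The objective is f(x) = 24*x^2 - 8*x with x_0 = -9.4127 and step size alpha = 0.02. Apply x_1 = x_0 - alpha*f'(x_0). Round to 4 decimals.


We compute the gradient at x_0 and apply the update.
f'(x) = 48*x - 8
f'(-9.4127) = 48*-9.4127 - 8 = -459.8096
x_1 = -9.4127 - 0.02*-459.8096 = -0.2165


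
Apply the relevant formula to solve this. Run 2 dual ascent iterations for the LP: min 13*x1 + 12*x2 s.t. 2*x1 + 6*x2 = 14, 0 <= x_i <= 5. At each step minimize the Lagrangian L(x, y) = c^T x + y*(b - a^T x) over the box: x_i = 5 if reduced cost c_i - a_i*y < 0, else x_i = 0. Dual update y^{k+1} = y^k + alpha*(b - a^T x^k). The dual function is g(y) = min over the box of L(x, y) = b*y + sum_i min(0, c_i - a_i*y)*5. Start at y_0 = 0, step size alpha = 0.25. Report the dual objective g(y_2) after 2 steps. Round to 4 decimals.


Dual ascent for LP: min 13*x1 + 12*x2, 2*x1 + 6*x2 = 14, 0 <= x_i <= 5
Step 1: y^k = 0.0, reduced costs: (13.0, 12.0)
  x^k = (0.0, 0.0), subgradient = b - a^T x = 14.0
  y^{k+1} = 0.0 + 0.25*14.0 = 3.5
Step 2: y^k = 3.5, reduced costs: (6.0, -9.0)
  x^k = (0.0, 5.0), subgradient = b - a^T x = -16.0
  y^{k+1} = 3.5 + 0.25*-16.0 = -0.5
Dual objective at y_2 = -0.5: reduced costs (14.0, 15.0), box minimizer x = (0.0, 0.0)
g(y_2) = b*y + (c1 - a1*y)*x1 + (c2 - a2*y)*x2 = 14*(-0.5) + 14.0*0.0 + 15.0*0.0 = -7.0 + 0.0 + 0.0 = -7.0


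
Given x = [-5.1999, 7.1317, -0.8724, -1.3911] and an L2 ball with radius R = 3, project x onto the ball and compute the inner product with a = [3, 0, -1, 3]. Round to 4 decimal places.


Step 1: Compute ||x|| (intermediates to 6 decimals).
||x|| = sqrt((-5.1999)^2 + 7.1317^2 + (-0.8724)^2 + (-1.3911)^2) = 8.977547
Step 2: Project.
Since ||x|| > R, scale = R/||x|| = 3/8.977547 = 0.334167, proj(x) = scale * x
proj(x) = [-1.737635, 2.383179, -0.291527, -0.46486]
Step 3: Dot product.
a^T * proj(x) = 3*(-1.737635) + 0*2.383179 - 1*(-0.291527) + 3*(-0.46486) = -6.316


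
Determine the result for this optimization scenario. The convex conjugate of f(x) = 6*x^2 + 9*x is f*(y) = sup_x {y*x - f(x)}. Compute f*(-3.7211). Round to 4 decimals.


f*(y) = sup_x {y*x - a*x^2 - b*x} = sup_x {(y-b)*x - a*x^2}
FOC: (y - b) - 2a*x = 0 => x* = (y - b)/(2a)
x* = (-3.7211 - 9)/(2*6) = -1.0601
f*(-3.7211) = (y-b)^2/(4a) = (-3.7211 - 9)^2/(4*6)
= 161.8264/24 = 6.7428


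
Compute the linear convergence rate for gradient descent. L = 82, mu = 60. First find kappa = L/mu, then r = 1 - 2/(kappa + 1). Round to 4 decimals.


Step 1: Compute the condition number.
kappa = L/mu = 82/60 = 1.3667
Step 2: Compute the convergence rate.
r = 1 - 2/(kappa + 1) = 1 - 2*mu/(L + mu) = (L - mu)/(L + mu) = 22/142 = 0.1549


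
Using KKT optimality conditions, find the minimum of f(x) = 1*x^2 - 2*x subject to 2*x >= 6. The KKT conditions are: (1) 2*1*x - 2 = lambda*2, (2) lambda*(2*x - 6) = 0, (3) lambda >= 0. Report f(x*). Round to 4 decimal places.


Step 1: Try lambda = 0 (constraint inactive).
x_unc = 2/(2*1) = 1.0
Check: 2*1.0 = 2.0 < 6 -- violated!
Step 2: Constraint must be active: 2*x = 6
x* = 6/2 = 3.0
lambda = (2*1*3.0 - 2)/2 = 2.0
Step 3: Compute optimal value.
f(x*) = 1*3.0^2 - 2*3.0 = 3.0


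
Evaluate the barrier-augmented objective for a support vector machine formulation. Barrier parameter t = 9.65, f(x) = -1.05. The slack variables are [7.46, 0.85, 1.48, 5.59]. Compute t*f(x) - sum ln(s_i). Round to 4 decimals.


Step 1: Compute log-barrier.
ln values: [2.0096, -0.1625, 0.392, 1.721]
phi = -(2.0096 - 0.1625 + 0.392 + 1.721) = -3.9601
Step 2: Compute augmented objective.
t*f(x) = 9.65*-1.05 = -10.1325
Total = -10.1325 - 3.9601 = -14.0926


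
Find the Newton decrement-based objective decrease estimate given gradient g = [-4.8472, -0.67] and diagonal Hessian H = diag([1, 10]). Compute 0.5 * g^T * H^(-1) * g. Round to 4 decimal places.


Step 1: H is diagonal, so H^(-1) * g = [-4.8472, -0.067].
Step 2: g^T H^(-1) g = sum_i g_i^2 / H_ii
  = (-4.8472)^2/1 + (-0.67)^2/10
  = 23.4953 + 0.0449 = 23.5402
Step 3: Objective decrease = 0.5 * g^T H^(-1) g = 11.7701


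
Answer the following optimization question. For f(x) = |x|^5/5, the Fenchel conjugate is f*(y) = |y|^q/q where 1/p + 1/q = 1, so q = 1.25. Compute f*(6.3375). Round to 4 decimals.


The conjugate exponent q satisfies 1/p + 1/q = 1.
p = 5, so q = 5/(5 - 1) = 1.25
|y|^q = 6.3375^1.25 = 10.0554
f*(6.3375) = 10.0554 / 1.25 = 8.0443


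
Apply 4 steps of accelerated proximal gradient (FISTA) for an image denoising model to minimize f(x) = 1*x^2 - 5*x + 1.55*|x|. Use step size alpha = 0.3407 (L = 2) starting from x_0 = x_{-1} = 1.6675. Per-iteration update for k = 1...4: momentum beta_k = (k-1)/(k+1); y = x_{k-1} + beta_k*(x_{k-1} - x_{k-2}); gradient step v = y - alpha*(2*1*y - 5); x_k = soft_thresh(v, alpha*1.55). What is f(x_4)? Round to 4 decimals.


FISTA on f(x) = 1*x^2 - 5*x + 1.55*|x|
L = 2, alpha = 0.3407
Iteration 1: beta = 0.0, y = 1.6675 + 0.0*(1.6675 - 1.6675) = 1.6675
  grad(y) = -1.665, v = y - alpha*grad = 2.2348
  prox(v) = soft_thresh(2.2348, 0.5281) = 1.7067
Iteration 2: beta = 0.3333, y = 1.7067 + 0.3333*(1.7067 - 1.6675) = 1.7197
  grad(y) = -1.5605, v = y - alpha*grad = 2.2514
  prox(v) = soft_thresh(2.2514, 0.5281) = 1.7233
Iteration 3: beta = 0.5, y = 1.7233 + 0.5*(1.7233 - 1.7067) = 1.7316
  grad(y) = -1.5367, v = y - alpha*grad = 2.2552
  prox(v) = soft_thresh(2.2552, 0.5281) = 1.7271
Iteration 4: beta = 0.6, y = 1.7271 + 0.6*(1.7271 - 1.7233) = 1.7294
  grad(y) = -1.5412, v = y - alpha*grad = 2.2545
  prox(v) = soft_thresh(2.2545, 0.5281) = 1.7264
f(x_4) = 1*1.7264^2 - 5*1.7264 + 1.55*|1.7264| = -2.9756


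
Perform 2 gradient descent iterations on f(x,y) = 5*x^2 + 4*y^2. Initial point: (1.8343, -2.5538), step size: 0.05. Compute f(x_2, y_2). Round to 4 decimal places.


Gradient descent on f(x,y) = 5*x^2 + 4*y^2.
Starting point: (1.8343, -2.5538), alpha = 0.05
Step 1: grad_x = 2*5*1.8343 = 18.343, grad_y = 2*4*-2.5538 = -20.4304
  x_1 = 1.8343 - 0.05*18.343 = 0.9172
  y_1 = -2.5538 - 0.05*-20.4304 = -1.5323
Step 2: grad_x = 2*5*0.9172 = 9.1715, grad_y = 2*4*-1.5323 = -12.2582
  x_2 = 0.9172 - 0.05*9.1715 = 0.4586
  y_2 = -1.5323 - 0.05*-12.2582 = -0.9194
f(0.4586, -0.9194) = 5*0.4586^2 + 4*(-0.9194)^2 = 4.4324


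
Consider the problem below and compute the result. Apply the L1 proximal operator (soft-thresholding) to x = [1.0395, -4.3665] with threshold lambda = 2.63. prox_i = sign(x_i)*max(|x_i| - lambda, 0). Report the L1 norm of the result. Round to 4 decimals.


Soft-thresholding with lambda = 2.63:
prox(1.0395) = sign(1.0395)*max(|1.0395| - 2.63, 0) = 0.0
prox(-4.3665) = sign(-4.3665)*max(|-4.3665| - 2.63, 0) = -1.7365
prox(x) = [0.0, -1.7365]
||prox(x)||_1 = 0.0 + 1.7365 = 1.7365


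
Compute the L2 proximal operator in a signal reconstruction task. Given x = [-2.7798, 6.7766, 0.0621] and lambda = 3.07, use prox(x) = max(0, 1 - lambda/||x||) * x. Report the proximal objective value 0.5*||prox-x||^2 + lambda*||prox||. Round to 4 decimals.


Step 1: Compute ||x||.
||x|| = 7.3249
Step 2: Compute scaling factor.
scale = max(0, 1 - 3.07/7.3249) = 0.5809
Step 3: prox(x) = [-1.6147, 3.9364, 0.0361]
||prox(x)|| = 4.2549
Step 4: Proximal objective.
0.5*||prox-x||^2 = 4.7125
lambda*||prox|| = 13.0625
Total = 17.7748


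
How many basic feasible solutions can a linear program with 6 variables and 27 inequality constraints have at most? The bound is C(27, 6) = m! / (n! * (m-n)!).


Each vertex corresponds to some choice of n active constraints out of m, so the number of vertices is at most C(m, n) = m! / (n!(m-n)!).
m = 27, n = 6
Numerator: 27 * 26 * 25 * 24 * 23 * 22
Denominator: 6! = 720
C(27, 6) = 296010


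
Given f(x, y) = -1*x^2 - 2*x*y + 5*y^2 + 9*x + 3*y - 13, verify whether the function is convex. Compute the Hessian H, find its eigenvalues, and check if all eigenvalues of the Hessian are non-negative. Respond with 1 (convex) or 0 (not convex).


The Hessian of f(x,y) = -1*x^2 - 2*x*y + 5*y^2 + 9*x + 3*y - 13 is:
H = [[-2, -2], [-2, 10]]
Trace = -2 + 10 = 8
Determinant = -2*10 - (-2)^2 = -24
Discriminant = (8)^2 - 4*-24 = 160.0
Eigenvalues: lambda_1 = -2.3246, lambda_2 = 10.3246
The function is not convex.

0


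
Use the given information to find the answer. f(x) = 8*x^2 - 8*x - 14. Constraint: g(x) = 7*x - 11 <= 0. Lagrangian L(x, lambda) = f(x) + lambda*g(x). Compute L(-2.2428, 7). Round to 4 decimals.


Step 1: Evaluate f(x).
f(-2.2428) = 8*(-2.2428)^2 - 8*(-2.2428) - 14 = 44.1836
Step 2: Evaluate g(x).
g(-2.2428) = 7*-2.2428 - 11 = -26.6996
Step 3: Compute Lagrangian.
L = 44.1836 + 7*-26.6996 = -142.7136


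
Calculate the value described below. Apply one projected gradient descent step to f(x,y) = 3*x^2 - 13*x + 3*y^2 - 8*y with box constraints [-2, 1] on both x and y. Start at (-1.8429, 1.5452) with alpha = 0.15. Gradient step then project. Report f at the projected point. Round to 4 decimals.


Step 1: Compute gradient at (-1.8429, 1.5452).
grad_x = 2*3*-1.8429 - 13 = -24.0574
grad_y = 2*3*1.5452 - 8 = 1.2712
Step 2: Gradient step.
x_raw = -1.8429 - 0.15*-24.0574 = 1.7657
y_raw = 1.5452 - 0.15*1.2712 = 1.3545
Step 3: Project onto [-2, 1].
x_proj = clip(1.7657) = 1.0
y_proj = clip(1.3545) = 1.0
Step 4: Evaluate f.
f(1.0, 1.0) = -15.0


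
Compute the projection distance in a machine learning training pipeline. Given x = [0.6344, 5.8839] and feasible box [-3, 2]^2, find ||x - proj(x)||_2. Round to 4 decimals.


Project each component onto [-3, 2].
clip(0.6344) = 0.6344, clip(5.8839) = 2.0
Projection = [0.6344, 2.0]
Squared diffs: [0.0, 15.0847]
Distance = sqrt(15.0847) = 3.8839


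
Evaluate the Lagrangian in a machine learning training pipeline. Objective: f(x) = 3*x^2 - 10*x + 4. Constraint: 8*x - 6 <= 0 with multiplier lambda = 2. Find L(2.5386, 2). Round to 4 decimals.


Step 1: Evaluate f(x).
f(2.5386) = 3*2.5386^2 - 10*2.5386 + 4 = -2.0525
Step 2: Evaluate g(x).
g(2.5386) = 8*2.5386 - 6 = 14.3088
Step 3: Compute Lagrangian.
L = -2.0525 + 2*14.3088 = 26.5651


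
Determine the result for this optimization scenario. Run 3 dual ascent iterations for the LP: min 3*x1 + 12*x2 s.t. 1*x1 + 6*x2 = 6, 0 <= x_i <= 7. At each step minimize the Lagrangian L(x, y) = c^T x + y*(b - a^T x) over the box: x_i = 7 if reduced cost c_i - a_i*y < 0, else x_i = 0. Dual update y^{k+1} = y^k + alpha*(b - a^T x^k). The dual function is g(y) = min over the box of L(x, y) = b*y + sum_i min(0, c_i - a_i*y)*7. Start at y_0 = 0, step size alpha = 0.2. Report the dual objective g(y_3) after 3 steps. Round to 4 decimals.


Dual ascent for LP: min 3*x1 + 12*x2, 1*x1 + 6*x2 = 6, 0 <= x_i <= 7
Step 1: y^k = 0.0, reduced costs: (3.0, 12.0)
  x^k = (0.0, 0.0), subgradient = b - a^T x = 6.0
  y^{k+1} = 0.0 + 0.2*6.0 = 1.2
Step 2: y^k = 1.2, reduced costs: (1.8, 4.8)
  x^k = (0.0, 0.0), subgradient = b - a^T x = 6.0
  y^{k+1} = 1.2 + 0.2*6.0 = 2.4
Step 3: y^k = 2.4, reduced costs: (0.6, -2.4)
  x^k = (0.0, 7.0), subgradient = b - a^T x = -36.0
  y^{k+1} = 2.4 + 0.2*-36.0 = -4.8
Dual objective at y_3 = -4.8: reduced costs (7.8, 40.8), box minimizer x = (0.0, 0.0)
g(y_3) = b*y + (c1 - a1*y)*x1 + (c2 - a2*y)*x2 = 6*(-4.8) + 7.8*0.0 + 40.8*0.0 = -28.8 + 0.0 + 0.0 = -28.8


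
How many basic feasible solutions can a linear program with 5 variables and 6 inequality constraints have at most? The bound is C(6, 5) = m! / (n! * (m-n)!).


Each vertex corresponds to some choice of n active constraints out of m, so the number of vertices is at most C(m, n) = m! / (n!(m-n)!).
m = 6, n = 5
Numerator: 6 * 5 * 4 * 3 * 2
Denominator: 5! = 120
C(6, 5) = 6


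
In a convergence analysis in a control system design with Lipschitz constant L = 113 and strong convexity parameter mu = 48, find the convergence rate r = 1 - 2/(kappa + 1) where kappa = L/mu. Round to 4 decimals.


Step 1: Compute the condition number.
kappa = L/mu = 113/48 = 2.3542
Step 2: Compute the convergence rate.
r = 1 - 2/(kappa + 1) = 1 - 2*mu/(L + mu) = (L - mu)/(L + mu) = 65/161 = 0.4037


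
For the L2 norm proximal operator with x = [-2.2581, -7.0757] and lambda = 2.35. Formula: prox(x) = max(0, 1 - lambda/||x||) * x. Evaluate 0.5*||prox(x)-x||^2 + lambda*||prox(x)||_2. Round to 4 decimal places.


Step 1: Compute ||x||.
||x|| = 7.4273
Step 2: Compute scaling factor.
scale = max(0, 1 - 2.35/7.4273) = 0.6836
Step 3: prox(x) = [-1.5436, -4.8369]
||prox(x)|| = 5.0773
Step 4: Proximal objective.
0.5*||prox-x||^2 = 2.7613
lambda*||prox|| = 11.9317
Total = 14.6929


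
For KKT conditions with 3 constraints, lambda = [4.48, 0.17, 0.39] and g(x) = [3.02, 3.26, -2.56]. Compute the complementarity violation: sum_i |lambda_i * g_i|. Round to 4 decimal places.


KKT complementary slackness check:
lambda_1 * g_1 = 4.48 * 3.02 = 13.5296
lambda_2 * g_2 = 0.17 * 3.26 = 0.5542
lambda_3 * g_3 = 0.39 * -2.56 = -0.9984
Total violation = 13.5296 + 0.5542 + 0.9984 = 15.0822


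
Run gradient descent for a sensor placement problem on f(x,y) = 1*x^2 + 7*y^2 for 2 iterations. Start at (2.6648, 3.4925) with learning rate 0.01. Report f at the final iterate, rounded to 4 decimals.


Gradient descent on f(x,y) = 1*x^2 + 7*y^2.
Starting point: (2.6648, 3.4925), alpha = 0.01
Step 1: grad_x = 2*1*2.6648 = 5.3296, grad_y = 2*7*3.4925 = 48.895
  x_1 = 2.6648 - 0.01*5.3296 = 2.6115
  y_1 = 3.4925 - 0.01*48.895 = 3.0036
Step 2: grad_x = 2*1*2.6115 = 5.223, grad_y = 2*7*3.0036 = 42.0497
  x_2 = 2.6115 - 0.01*5.223 = 2.5593
  y_2 = 3.0036 - 0.01*42.0497 = 2.5831
f(2.5593, 2.5831) = 1*2.5593^2 + 7*2.5831^2 = 53.255


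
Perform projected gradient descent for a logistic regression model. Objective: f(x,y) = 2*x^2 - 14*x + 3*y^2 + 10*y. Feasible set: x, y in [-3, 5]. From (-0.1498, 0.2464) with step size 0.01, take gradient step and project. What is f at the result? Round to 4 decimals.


Step 1: Compute gradient at (-0.1498, 0.2464).
grad_x = 2*2*-0.1498 - 14 = -14.5992
grad_y = 2*3*0.2464 + 10 = 11.4784
Step 2: Gradient step.
x_raw = -0.1498 - 0.01*-14.5992 = -0.0038
y_raw = 0.2464 - 0.01*11.4784 = 0.1316
Step 3: Project onto [-3, 5].
x_proj = clip(-0.0038) = -0.0038
y_proj = clip(0.1316) = 0.1316
Step 4: Evaluate f.
f(-0.0038, 0.1316) = 1.4215


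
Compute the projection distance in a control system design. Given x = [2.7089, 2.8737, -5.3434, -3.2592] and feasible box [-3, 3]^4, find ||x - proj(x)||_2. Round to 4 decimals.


Project each component onto [-3, 3].
clip(2.7089) = 2.7089, clip(2.8737) = 2.8737, clip(-5.3434) = -3.0, clip(-3.2592) = -3.0
Projection = [2.7089, 2.8737, -3.0, -3.0]
Squared diffs: [0.0, 0.0, 5.4915, 0.0672]
Distance = sqrt(5.5587) = 2.3577


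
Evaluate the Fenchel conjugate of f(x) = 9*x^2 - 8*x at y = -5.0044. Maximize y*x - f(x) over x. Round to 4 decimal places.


f*(y) = sup_x {y*x - a*x^2 - b*x} = sup_x {(y-b)*x - a*x^2}
FOC: (y - b) - 2a*x = 0 => x* = (y - b)/(2a)
x* = (-5.0044 + 8)/(2*9) = 0.1664
f*(-5.0044) = (y-b)^2/(4a) = (-5.0044 + 8)^2/(4*9)
= 8.9736/36 = 0.2493


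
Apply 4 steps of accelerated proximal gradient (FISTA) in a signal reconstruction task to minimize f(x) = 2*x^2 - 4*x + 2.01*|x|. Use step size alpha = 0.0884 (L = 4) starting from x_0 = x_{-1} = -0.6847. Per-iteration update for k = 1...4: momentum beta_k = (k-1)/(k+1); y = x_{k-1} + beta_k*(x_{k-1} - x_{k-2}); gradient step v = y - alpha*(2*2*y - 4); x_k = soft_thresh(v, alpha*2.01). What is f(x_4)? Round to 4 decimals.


FISTA on f(x) = 2*x^2 - 4*x + 2.01*|x|
L = 4, alpha = 0.0884
Iteration 1: beta = 0.0, y = -0.6847 + 0.0*(-0.6847 + 0.6847) = -0.6847
  grad(y) = -6.7388, v = y - alpha*grad = -0.089
  prox(v) = soft_thresh(-0.089, 0.1777) = 0.0
Iteration 2: beta = 0.3333, y = 0.0 + 0.3333*(0.0 + 0.6847) = 0.2282
  grad(y) = -3.0871, v = y - alpha*grad = 0.5011
  prox(v) = soft_thresh(0.5011, 0.1777) = 0.3234
Iteration 3: beta = 0.5, y = 0.3234 + 0.5*(0.3234 - 0.0) = 0.4852
  grad(y) = -2.0593, v = y - alpha*grad = 0.6672
  prox(v) = soft_thresh(0.6672, 0.1777) = 0.4895
Iteration 4: beta = 0.6, y = 0.4895 + 0.6*(0.4895 - 0.3234) = 0.5892
  grad(y) = -1.6433, v = y - alpha*grad = 0.7344
  prox(v) = soft_thresh(0.7344, 0.1777) = 0.5568
f(x_4) = 2*0.5568^2 - 4*0.5568 + 2.01*|0.5568| = -0.488


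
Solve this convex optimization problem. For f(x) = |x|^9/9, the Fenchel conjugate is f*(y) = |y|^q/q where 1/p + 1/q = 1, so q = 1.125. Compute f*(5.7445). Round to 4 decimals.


The conjugate exponent q satisfies 1/p + 1/q = 1.
p = 9, so q = 9/(9 - 1) = 1.125
|y|^q = 5.7445^1.125 = 7.1476
f*(5.7445) = 7.1476 / 1.125 = 6.3534


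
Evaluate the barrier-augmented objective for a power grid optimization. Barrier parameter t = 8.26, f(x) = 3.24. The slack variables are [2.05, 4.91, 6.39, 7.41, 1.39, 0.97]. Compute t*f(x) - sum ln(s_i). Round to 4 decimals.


Step 1: Compute log-barrier.
ln values: [0.7178, 1.5913, 1.8547, 2.0028, 0.3293, -0.0305]
phi = -(0.7178 + 1.5913 + 1.8547 + 2.0028 + 0.3293 - 0.0305) = -6.4655
Step 2: Compute augmented objective.
t*f(x) = 8.26*3.24 = 26.7624
Total = 26.7624 - 6.4655 = 20.2969


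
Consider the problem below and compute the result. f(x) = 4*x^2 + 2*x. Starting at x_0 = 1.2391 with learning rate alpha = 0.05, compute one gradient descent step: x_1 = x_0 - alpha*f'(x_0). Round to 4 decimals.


We compute the gradient at x_0 and apply the update.
f'(x) = 8*x + 2
f'(1.2391) = 8*1.2391 + 2 = 11.9128
x_1 = 1.2391 - 0.05*11.9128 = 0.6435


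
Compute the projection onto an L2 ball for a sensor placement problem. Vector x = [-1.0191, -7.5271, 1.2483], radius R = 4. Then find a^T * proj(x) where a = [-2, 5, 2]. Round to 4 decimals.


Step 1: Compute ||x|| (intermediates to 6 decimals).
||x|| = sqrt((-1.0191)^2 + (-7.5271)^2 + 1.2483^2) = 7.697665
Step 2: Project.
Since ||x|| > R, scale = R/||x|| = 4/7.697665 = 0.519638, proj(x) = scale * x
proj(x) = [-0.529563, -3.911367, 0.648664]
Step 3: Dot product.
a^T * proj(x) = -2*(-0.529563) + 5*(-3.911367) + 2*0.648664 = -17.2004


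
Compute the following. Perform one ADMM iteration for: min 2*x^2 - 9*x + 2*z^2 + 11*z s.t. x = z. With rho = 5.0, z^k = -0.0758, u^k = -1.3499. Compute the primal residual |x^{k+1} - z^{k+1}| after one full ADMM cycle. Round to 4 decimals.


ADMM iteration with rho = 5.0, z^k = -0.0758, u^k = -1.3499
Step 1: x-update.
Minimize 2*x^2 - 9*x + (5.0/2)*(x + 0.0758 - 1.3499)^2
FOC: (2*2 + 5.0)*x = 9 + 5.0*(-0.0758 + 1.3499)
x^{k+1} = 1.7078
Step 2: z-update.
Minimize 2*z^2 + 11*z + (5.0/2)*(1.7078 - z - 1.3499)^2
FOC: (2*2 + 5.0)*z = -11 + 5.0*(1.7078 - 1.3499)
z^{k+1} = -1.0234
Step 3: u-update.
u^{k+1} = -1.3499 + 1.7078 + 1.0234 = 1.3813
Step 4: Primal residual = |1.7078 + 1.0234| = 2.7312


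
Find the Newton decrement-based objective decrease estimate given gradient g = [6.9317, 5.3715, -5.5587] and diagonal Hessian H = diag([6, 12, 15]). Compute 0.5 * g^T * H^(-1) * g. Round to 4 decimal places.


Step 1: H is diagonal, so H^(-1) * g = [1.1553, 0.4476, -0.3706].
Step 2: g^T H^(-1) g = sum_i g_i^2 / H_ii
  = (6.9317)^2/6 + (5.3715)^2/12 + (-5.5587)^2/15
  = 8.0081 + 2.4044 + 2.0599 = 12.4724
Step 3: Objective decrease = 0.5 * g^T H^(-1) g = 6.2362


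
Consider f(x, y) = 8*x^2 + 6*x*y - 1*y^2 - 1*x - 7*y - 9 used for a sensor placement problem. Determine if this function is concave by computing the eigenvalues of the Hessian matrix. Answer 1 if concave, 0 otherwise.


The Hessian of f(x,y) = 8*x^2 + 6*x*y - 1*y^2 - 1*x - 7*y - 9 is:
H = [[16, 6], [6, -2]]
Trace = 16 - 2 = 14
Determinant = 16*-2 - (6)^2 = -68
Discriminant = (14)^2 - 4*-68 = 468.0
Eigenvalues: lambda_1 = -3.8167, lambda_2 = 17.8167
The function is not concave.

0


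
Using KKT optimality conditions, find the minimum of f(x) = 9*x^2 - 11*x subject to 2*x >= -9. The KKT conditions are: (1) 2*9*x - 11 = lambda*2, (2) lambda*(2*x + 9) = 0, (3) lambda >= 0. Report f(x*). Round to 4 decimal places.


Step 1: Try lambda = 0 (constraint inactive).
Stationarity: 2*9*x - 11 = 0
x* = 11/(2*9) = 11/18 = 0.6111 (rounded; the exact value 11/18 is used below)
Check constraint: 2*0.6111 = 1.2222 >= -9 -- satisfied.
Step 2: Compute optimal value.
f(x*) = 9*(11/18)^2 - 11*(11/18) = -3.3611


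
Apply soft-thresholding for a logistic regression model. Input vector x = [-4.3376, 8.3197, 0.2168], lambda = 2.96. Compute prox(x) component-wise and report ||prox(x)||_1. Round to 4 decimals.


Soft-thresholding with lambda = 2.96:
prox(-4.3376) = sign(-4.3376)*max(|-4.3376| - 2.96, 0) = -1.3776
prox(8.3197) = sign(8.3197)*max(|8.3197| - 2.96, 0) = 5.3597
prox(0.2168) = sign(0.2168)*max(|0.2168| - 2.96, 0) = 0.0
prox(x) = [-1.3776, 5.3597, 0.0]
||prox(x)||_1 = 1.3776 + 5.3597 + 0.0 = 6.7373


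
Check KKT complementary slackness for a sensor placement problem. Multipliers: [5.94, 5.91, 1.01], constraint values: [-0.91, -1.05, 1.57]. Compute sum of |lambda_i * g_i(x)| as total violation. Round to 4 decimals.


KKT complementary slackness check:
lambda_1 * g_1 = 5.94 * -0.91 = -5.4054
lambda_2 * g_2 = 5.91 * -1.05 = -6.2055
lambda_3 * g_3 = 1.01 * 1.57 = 1.5857
Total violation = 5.4054 + 6.2055 + 1.5857 = 13.1966


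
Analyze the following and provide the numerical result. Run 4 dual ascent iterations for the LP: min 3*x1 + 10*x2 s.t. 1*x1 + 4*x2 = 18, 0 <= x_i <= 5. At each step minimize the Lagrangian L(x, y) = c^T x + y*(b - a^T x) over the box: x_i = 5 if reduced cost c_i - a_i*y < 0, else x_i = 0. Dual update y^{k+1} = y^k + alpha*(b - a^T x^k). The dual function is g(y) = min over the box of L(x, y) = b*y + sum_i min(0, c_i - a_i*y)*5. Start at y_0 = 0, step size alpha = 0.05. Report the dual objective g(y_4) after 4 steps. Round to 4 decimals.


Dual ascent for LP: min 3*x1 + 10*x2, 1*x1 + 4*x2 = 18, 0 <= x_i <= 5
Step 1: y^k = 0.0, reduced costs: (3.0, 10.0)
  x^k = (0.0, 0.0), subgradient = b - a^T x = 18.0
  y^{k+1} = 0.0 + 0.05*18.0 = 0.9
Step 2: y^k = 0.9, reduced costs: (2.1, 6.4)
  x^k = (0.0, 0.0), subgradient = b - a^T x = 18.0
  y^{k+1} = 0.9 + 0.05*18.0 = 1.8
Step 3: y^k = 1.8, reduced costs: (1.2, 2.8)
  x^k = (0.0, 0.0), subgradient = b - a^T x = 18.0
  y^{k+1} = 1.8 + 0.05*18.0 = 2.7
Step 4: y^k = 2.7, reduced costs: (0.3, -0.8)
  x^k = (0.0, 5.0), subgradient = b - a^T x = -2.0
  y^{k+1} = 2.7 + 0.05*-2.0 = 2.6
Dual objective at y_4 = 2.6: reduced costs (0.4, -0.4), box minimizer x = (0.0, 5.0)
g(y_4) = b*y + (c1 - a1*y)*x1 + (c2 - a2*y)*x2 = 18*2.6 + 0.4*0.0 + (-0.4)*5.0 = 46.8 + 0.0 - 2.0 = 44.8


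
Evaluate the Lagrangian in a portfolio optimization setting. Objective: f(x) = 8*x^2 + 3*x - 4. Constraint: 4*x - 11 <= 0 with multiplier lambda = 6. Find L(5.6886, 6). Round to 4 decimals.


Step 1: Evaluate f(x).
f(5.6886) = 8*5.6886^2 + 3*5.6886 - 4 = 271.9472
Step 2: Evaluate g(x).
g(5.6886) = 4*5.6886 - 11 = 11.7544
Step 3: Compute Lagrangian.
L = 271.9472 + 6*11.7544 = 342.4736


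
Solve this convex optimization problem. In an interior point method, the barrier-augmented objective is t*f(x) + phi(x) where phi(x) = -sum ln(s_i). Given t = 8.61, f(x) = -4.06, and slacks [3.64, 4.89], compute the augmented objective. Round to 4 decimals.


Step 1: Compute log-barrier.
ln values: [1.292, 1.5872]
phi = -(1.292 + 1.5872) = -2.8792
Step 2: Compute augmented objective.
t*f(x) = 8.61*-4.06 = -34.9566
Total = -34.9566 - 2.8792 = -37.8358


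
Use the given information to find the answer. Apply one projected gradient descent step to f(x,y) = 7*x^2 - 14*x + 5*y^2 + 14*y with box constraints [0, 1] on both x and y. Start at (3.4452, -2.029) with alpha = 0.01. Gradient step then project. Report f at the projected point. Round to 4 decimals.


Step 1: Compute gradient at (3.4452, -2.029).
grad_x = 2*7*3.4452 - 14 = 34.2328
grad_y = 2*5*-2.029 + 14 = -6.29
Step 2: Gradient step.
x_raw = 3.4452 - 0.01*34.2328 = 3.1029
y_raw = -2.029 - 0.01*-6.29 = -1.9661
Step 3: Project onto [0, 1].
x_proj = clip(3.1029) = 1.0
y_proj = clip(-1.9661) = 0.0
Step 4: Evaluate f.
f(1.0, 0.0) = -7.0


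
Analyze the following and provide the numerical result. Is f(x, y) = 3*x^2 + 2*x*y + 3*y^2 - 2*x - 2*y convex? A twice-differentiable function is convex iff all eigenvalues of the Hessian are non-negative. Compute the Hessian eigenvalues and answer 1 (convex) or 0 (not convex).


The Hessian of f(x,y) = 3*x^2 + 2*x*y + 3*y^2 - 2*x - 2*y is:
H = [[6, 2], [2, 6]]
Trace = 6 + 6 = 12
Determinant = 6*6 - (2)^2 = 32
Discriminant = (12)^2 - 4*32 = 16.0
Eigenvalues: lambda_1 = 4.0, lambda_2 = 8.0
The function is convex.

1


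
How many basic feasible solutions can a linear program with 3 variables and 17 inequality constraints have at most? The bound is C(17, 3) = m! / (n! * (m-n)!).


Each vertex corresponds to some choice of n active constraints out of m, so the number of vertices is at most C(m, n) = m! / (n!(m-n)!).
m = 17, n = 3
Numerator: 17 * 16 * 15
Denominator: 3! = 6
C(17, 3) = 680


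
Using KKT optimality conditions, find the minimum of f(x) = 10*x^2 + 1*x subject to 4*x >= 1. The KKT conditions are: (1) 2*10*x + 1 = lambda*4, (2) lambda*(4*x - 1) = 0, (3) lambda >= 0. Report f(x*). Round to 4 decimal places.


Step 1: Try lambda = 0 (constraint inactive).
x_unc = -1/(2*10) = -0.05
Check: 4*-0.05 = -0.2 < 1 -- violated!
Step 2: Constraint must be active: 4*x = 1
x* = 1/4 = 0.25
lambda = (2*10*0.25 + 1)/4 = 1.5
Step 3: Compute optimal value.
f(x*) = 10*0.25^2 + 1*0.25 = 0.875


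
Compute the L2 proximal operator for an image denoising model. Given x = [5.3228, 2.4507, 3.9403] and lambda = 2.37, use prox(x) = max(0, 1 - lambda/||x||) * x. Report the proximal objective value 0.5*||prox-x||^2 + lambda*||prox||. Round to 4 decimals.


Step 1: Compute ||x||.
||x|| = 7.0615
Step 2: Compute scaling factor.
scale = max(0, 1 - 2.37/7.0615) = 0.6644
Step 3: prox(x) = [3.5363, 1.6282, 2.6178]
||prox(x)|| = 4.6915
Step 4: Proximal objective.
0.5*||prox-x||^2 = 2.8085
lambda*||prox|| = 11.1189
Total = 13.9272


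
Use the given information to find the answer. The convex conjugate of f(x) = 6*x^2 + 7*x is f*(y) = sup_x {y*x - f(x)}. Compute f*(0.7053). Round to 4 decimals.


f*(y) = sup_x {y*x - a*x^2 - b*x} = sup_x {(y-b)*x - a*x^2}
FOC: (y - b) - 2a*x = 0 => x* = (y - b)/(2a)
x* = (0.7053 - 7)/(2*6) = -0.5246
f*(0.7053) = (y-b)^2/(4a) = (0.7053 - 7)^2/(4*6)
= 39.6232/24 = 1.651


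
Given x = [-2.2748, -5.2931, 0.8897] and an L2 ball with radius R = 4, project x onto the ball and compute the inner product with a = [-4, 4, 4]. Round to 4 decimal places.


Step 1: Compute ||x|| (intermediates to 6 decimals).
||x|| = sqrt((-2.2748)^2 + (-5.2931)^2 + 0.8897^2) = 5.82951
Step 2: Project.
Since ||x|| > R, scale = R/||x|| = 4/5.82951 = 0.686164, proj(x) = scale * x
proj(x) = [-1.560886, -3.631935, 0.61048]
Step 3: Dot product.
a^T * proj(x) = -4*(-1.560886) + 4*(-3.631935) + 4*0.61048 = -5.8423


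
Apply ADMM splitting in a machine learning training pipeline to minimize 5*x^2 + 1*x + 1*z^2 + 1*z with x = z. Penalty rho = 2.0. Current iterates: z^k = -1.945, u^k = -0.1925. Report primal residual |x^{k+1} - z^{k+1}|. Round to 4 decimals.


ADMM iteration with rho = 2.0, z^k = -1.945, u^k = -0.1925
Step 1: x-update.
Minimize 5*x^2 + 1*x + (2.0/2)*(x + 1.945 - 0.1925)^2
FOC: (2*5 + 2.0)*x = -1 + 2.0*(-1.945 + 0.1925)
x^{k+1} = -0.3754
Step 2: z-update.
Minimize 1*z^2 + 1*z + (2.0/2)*(-0.3754 - z - 0.1925)^2
FOC: (2*1 + 2.0)*z = -1 + 2.0*(-0.3754 - 0.1925)
z^{k+1} = -0.534
Step 3: u-update.
u^{k+1} = -0.1925 - 0.3754 + 0.534 = -0.034
Step 4: Primal residual = |-0.3754 + 0.534| = 0.1585
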